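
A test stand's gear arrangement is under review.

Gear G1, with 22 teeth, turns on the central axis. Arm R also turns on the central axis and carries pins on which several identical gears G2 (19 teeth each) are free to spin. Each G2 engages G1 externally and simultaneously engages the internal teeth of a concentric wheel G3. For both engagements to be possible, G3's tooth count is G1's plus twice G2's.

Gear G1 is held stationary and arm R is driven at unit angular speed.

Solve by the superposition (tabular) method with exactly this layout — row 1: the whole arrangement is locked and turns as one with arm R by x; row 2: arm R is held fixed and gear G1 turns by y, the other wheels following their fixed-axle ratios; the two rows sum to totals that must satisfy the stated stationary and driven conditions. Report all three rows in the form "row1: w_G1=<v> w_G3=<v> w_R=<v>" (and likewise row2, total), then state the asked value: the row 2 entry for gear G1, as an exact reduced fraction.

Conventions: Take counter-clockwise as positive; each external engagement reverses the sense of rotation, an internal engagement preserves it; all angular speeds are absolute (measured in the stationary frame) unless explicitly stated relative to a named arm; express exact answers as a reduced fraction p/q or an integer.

topology: planetary set — G1 22T / G2 19T / G3 60T, arm = carrier (Willis)
superposition row 1 [locked train]: every member turns x
row 2: sun turns y, ring = −(22/60)·y, arm 0
boundary: total ω_sun = x + y = 0 and total ω_arm = x = 1  ⇒  y = -1, x = 1
row 2 ring = −(22/60)·(-1) = 11/30
totals (row 1 + row 2): sun 1 + (-1) = 0, ring 1 + 11/30 = 41/30, arm 1 + 0 = 1
asked cell (row2, sun) = -1

row1: w_G1=1 w_G3=1 w_R=1
row2: w_G1=-1 w_G3=11/30 w_R=0
total: w_G1=0 w_G3=41/30 w_R=1
asked value: -1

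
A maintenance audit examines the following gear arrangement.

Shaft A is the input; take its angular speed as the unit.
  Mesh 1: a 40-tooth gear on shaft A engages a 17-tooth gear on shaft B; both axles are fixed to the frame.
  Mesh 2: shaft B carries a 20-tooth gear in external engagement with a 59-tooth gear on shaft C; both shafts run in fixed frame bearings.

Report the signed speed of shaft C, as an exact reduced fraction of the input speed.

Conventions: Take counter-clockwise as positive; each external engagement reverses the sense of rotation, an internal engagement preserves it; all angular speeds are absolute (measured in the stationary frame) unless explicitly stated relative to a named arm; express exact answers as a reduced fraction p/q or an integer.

2-mesh fixed-axis compound train (all bearings frame-fixed)
mesh 1 [40T→17T]: |ω|/ω_in = 1×40/17 = 40/17, sense flips to −
mesh 2 [20T→59T]: |ω|/ω_in = (40/17)×20/59 = 800/1003, sense flips to +
signed output speed (× input speed) = 800/1003

800/1003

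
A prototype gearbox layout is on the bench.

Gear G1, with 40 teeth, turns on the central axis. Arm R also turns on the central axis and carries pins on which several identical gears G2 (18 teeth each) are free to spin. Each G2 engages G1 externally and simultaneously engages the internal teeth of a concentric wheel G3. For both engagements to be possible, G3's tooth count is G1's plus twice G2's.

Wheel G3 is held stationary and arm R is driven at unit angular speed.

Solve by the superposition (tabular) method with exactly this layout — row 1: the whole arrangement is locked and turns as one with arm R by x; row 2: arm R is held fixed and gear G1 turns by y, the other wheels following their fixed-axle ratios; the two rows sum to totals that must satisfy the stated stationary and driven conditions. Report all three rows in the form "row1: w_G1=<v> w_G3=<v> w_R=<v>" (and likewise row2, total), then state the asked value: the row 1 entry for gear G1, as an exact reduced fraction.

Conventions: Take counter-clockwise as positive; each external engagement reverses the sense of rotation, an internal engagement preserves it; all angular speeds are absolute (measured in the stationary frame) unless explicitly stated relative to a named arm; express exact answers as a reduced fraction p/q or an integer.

class = planetary set [G3 = 40+2·18 = 76; Willis about the carrier]
row 1: whole set turns with the arm by x
row 2 — arm fixed, fixed-axis ratios: sun y, ring −(40/76)·y, arm 0
boundary: total ω_ring = x − (40/76)·y = 0 and total ω_arm = x = 1  ⇒  y = 19/10, x = 1
row 2 ring = −(40/76)·19/10 = -1
totals (row 1 + row 2): sun 1 + 19/10 = 29/10, ring 1 + (-1) = 0, arm 1 + 0 = 1
asked cell (row1, sun) = 1

row1: w_G1=1 w_G3=1 w_R=1
row2: w_G1=19/10 w_G3=-1 w_R=0
total: w_G1=29/10 w_G3=0 w_R=1
asked value: 1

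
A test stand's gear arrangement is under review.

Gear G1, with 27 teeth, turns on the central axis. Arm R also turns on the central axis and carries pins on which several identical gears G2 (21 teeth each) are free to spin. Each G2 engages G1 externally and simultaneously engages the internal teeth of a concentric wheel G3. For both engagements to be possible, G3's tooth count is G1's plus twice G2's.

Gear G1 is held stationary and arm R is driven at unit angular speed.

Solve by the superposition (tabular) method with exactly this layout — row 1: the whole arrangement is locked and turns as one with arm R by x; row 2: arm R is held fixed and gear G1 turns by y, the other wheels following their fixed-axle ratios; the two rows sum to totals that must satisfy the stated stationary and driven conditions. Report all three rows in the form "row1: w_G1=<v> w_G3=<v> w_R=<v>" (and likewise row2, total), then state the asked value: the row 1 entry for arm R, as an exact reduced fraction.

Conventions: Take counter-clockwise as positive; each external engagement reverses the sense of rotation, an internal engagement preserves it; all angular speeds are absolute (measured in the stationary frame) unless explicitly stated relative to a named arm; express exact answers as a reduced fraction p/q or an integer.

planetary set (27T centre, 21T on arm, 69T internal) — Willis relation
row 1 (train locked, turned with arm): all members turn x
row 2 (arm held, sun turns y): ω_ring = −(27/69)·y, ω_arm = 0
boundary: total ω_sun = x + y = 0 and total ω_arm = x = 1  ⇒  y = -1, x = 1
row 2 ring = −(27/69)·(-1) = 9/23
totals (row 1 + row 2): sun 1 + (-1) = 0, ring 1 + 9/23 = 32/23, arm 1 + 0 = 1
asked cell (row1, arm) = 1

row1: w_G1=1 w_G3=1 w_R=1
row2: w_G1=-1 w_G3=9/23 w_R=0
total: w_G1=0 w_G3=32/23 w_R=1
asked value: 1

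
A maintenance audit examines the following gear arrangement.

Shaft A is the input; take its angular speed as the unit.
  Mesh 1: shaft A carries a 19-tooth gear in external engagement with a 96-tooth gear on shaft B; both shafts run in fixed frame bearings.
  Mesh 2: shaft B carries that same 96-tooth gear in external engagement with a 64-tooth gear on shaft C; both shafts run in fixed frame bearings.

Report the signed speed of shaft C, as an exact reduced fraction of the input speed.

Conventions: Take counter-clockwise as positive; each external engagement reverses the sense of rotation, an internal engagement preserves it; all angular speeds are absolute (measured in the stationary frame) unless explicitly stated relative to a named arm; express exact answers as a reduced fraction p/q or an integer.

19/64

2-mesh fixed-axis compound train (all bearings frame-fixed)
mesh 1 [19T→96T]: |ω|/ω_in = 1×19/96 = 19/96, sense flips to −
mesh 2 [96T→64T]: |ω|/ω_in = (19/96)×96/64 = 19/64, sense flips to +
signed output speed (× input speed) = 19/64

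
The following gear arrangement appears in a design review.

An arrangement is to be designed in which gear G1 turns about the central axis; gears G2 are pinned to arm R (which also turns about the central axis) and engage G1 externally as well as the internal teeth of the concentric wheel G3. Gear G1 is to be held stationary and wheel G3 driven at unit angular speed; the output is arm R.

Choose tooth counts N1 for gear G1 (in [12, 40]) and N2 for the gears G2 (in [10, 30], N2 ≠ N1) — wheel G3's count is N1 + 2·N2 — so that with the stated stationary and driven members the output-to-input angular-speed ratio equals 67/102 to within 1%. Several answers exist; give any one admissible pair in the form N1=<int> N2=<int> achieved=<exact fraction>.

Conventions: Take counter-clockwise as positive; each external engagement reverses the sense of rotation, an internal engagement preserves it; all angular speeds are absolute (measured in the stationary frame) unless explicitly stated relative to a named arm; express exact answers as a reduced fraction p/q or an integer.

N1=35 N2=16 achieved=67/102

design class (target 67/102): planetary set
Willis with ω_sun = 0: ω_arm/ω_ring = N3/(N1+N3); set equal to 67/102  ⇒  N3/N1 = (67/102)/(1 − 67/102) = 67/35
N3 = N1 + 2·N2  ⇒  N2/N1 = (N3/N1 − 1)/2 = (67/35 − 1)/2 = 16/35
smallest multiple with N1 ≥ 12 and N2 ≥ 10: k = 1  ⇒  N1 = 1·35 = 35, N2 = 1·16 = 16 (N1 ≤ 40, N2 ≤ 30, N2 ≠ N1 ✓), N3 = 35 + 2·16 = 67
check: N3/(N1+N3) with N1 = 35, N3 = 67 gives 67/102; |achieved − target| = 0 ≤ 67/10200 ✓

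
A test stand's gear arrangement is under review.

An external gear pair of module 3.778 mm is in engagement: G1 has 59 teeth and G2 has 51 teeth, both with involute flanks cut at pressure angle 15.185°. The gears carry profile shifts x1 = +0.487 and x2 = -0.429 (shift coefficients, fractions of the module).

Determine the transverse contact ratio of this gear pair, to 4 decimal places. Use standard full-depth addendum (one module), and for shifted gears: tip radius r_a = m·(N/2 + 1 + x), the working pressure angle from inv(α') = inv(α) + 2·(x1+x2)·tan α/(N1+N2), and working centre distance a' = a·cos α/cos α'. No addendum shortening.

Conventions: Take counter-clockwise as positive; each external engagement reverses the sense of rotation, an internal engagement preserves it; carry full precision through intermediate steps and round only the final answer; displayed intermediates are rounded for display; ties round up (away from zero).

2.0496

recognized (one external pair, fixed centres): single-mesh tooth geometry, m = 3.778, N1 = 59, N2 = 51
base radii: r_b1 = 107.559700, r_b2 = 92.975334
tip radii: r_a1 = 117.068886, r_a2 = 98.496238
inv(α') = inv(15.185°) + 2·(+0.487-0.429)·tan α/(59+51) = 0.00667085  ⇒  α' = 15.40428°
a' = a·cos α / cos α' = 207.7900·cos 15.185°/cos 15.40428° = 208.007586
action lengths: √(r_a1²−r_b1²) = 46.217259, √(r_a2²−r_b2²) = 32.513016
base pitch p_b = π·m·cos α = 11.454534
CR = (46.217259 + 32.513016 − 208.007586·sin 15.40428°)/11.454534 = 2.049635
contact ratio ≈ 2.0496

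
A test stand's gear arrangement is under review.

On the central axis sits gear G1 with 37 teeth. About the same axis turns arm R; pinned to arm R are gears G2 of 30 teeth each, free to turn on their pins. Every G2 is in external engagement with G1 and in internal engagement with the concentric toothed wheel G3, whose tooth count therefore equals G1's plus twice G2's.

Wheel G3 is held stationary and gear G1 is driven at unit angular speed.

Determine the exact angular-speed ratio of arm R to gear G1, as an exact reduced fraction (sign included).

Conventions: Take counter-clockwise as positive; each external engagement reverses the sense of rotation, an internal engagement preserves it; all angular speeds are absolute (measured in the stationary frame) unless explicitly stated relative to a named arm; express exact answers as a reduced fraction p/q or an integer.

37/134

class = planetary set [G3 = 37+2·30 = 97; Willis about the carrier]
ring teeth: 37 + 2·30 = 97
37(ω_sun−ω_arm) = −97(ω_ring−ω_arm),  ω_ring = 0, ω_sun = 1
37(1−ω_arm) = −97(0−ω_arm)  ⇒  134·ω_arm = 37  ⇒  ω_arm = 37/134
ω_out/ω_in = 37/134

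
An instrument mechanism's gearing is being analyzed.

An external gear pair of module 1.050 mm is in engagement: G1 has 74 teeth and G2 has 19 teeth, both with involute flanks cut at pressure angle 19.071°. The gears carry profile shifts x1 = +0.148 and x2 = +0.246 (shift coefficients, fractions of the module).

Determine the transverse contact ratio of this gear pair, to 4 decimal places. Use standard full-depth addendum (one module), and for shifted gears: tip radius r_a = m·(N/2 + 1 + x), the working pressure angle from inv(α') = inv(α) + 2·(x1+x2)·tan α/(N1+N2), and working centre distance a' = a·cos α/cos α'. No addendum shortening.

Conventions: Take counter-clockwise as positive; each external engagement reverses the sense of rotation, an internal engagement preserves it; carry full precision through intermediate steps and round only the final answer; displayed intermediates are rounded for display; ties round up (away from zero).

1.6256

recognized (one external pair, fixed centres): single-mesh tooth geometry, m = 1.050, N1 = 74, N2 = 19
base radii: r_b1 = 36.717695, r_b2 = 9.427516
tip radii: r_a1 = 40.055400, r_a2 = 11.283300
inv(α') = inv(19.071°) + 2·(+0.148+0.246)·tan α/(74+19) = 0.01579185  ⇒  α' = 20.37609°
a' = a·cos α / cos α' = 48.8250·cos 19.071°/cos 20.37609° = 49.225371
action lengths: √(r_a1²−r_b1²) = 16.007684, √(r_a2²−r_b2²) = 6.199580
base pitch p_b = π·m·cos α = 3.117623
CR = (16.007684 + 6.199580 − 49.225371·sin 20.37609°)/3.117623 = 1.625577
contact ratio ≈ 1.6256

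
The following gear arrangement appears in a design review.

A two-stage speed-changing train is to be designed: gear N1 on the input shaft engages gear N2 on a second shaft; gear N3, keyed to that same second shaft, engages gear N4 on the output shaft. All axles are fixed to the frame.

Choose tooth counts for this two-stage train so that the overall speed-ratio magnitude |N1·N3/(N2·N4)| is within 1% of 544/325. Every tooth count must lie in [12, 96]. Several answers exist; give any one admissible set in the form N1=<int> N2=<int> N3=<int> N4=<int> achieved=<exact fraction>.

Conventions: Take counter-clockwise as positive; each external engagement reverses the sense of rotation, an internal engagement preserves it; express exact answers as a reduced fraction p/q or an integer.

N1=16 N2=13 N3=34 N4=25 achieved=544/325

2-stage fixed-axis compound train for ratio 544/325
target = 544/325 in lowest terms: an exact hit needs N1·N3 = k·544 and N2·N4 = k·325 for one integer k, every count in [12, 96]; additionally prefer no 1:1 stage (N1 ≠ N2, N3 ≠ N4)
k = 1: N1·N3 = 544 = 16·34, N2·N4 = 325 = 13·25
achieved = 16·34/(13·25) = 544/325; |achieved − target| = 0 ≤ 136/8125 ✓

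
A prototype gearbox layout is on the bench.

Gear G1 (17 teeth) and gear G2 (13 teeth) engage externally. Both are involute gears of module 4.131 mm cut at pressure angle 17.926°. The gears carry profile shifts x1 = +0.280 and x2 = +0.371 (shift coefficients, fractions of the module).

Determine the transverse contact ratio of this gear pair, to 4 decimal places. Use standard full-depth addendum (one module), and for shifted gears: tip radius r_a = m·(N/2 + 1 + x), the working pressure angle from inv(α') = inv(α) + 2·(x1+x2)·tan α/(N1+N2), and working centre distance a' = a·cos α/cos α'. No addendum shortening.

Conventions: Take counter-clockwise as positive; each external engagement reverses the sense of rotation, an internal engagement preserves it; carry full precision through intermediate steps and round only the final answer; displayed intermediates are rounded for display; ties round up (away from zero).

1.3925

recognized (one external pair, fixed centres): single-mesh tooth geometry, m = 4.131, N1 = 17, N2 = 13
base radii: r_b1 = 33.408909, r_b2 = 25.547989
tip radii: r_a1 = 40.401180, r_a2 = 32.515101
inv(α') = inv(17.926°) + 2·(+0.280+0.371)·tan α/(17+13) = 0.02466425  ⇒  α' = 23.50129°
a' = a·cos α / cos α' = 61.9650·cos 17.926°/cos 23.50129° = 64.289654
action lengths: √(r_a1²−r_b1²) = 22.717837, √(r_a2²−r_b2²) = 20.112982
base pitch p_b = π·m·cos α = 12.347904
CR = (22.717837 + 20.112982 − 64.289654·sin 23.50129°)/12.347904 = 1.392468
contact ratio ≈ 1.3925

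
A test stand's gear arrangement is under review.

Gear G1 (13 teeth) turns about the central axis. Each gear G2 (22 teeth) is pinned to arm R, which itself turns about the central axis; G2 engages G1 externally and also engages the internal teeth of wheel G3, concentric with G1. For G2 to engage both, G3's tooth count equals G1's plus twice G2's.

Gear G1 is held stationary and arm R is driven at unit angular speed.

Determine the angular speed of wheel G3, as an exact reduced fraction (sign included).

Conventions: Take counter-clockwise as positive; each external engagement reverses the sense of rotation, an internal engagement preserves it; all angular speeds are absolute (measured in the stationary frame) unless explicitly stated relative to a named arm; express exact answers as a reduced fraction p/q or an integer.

70/57

class = planetary set [G3 = 13+2·22 = 57; Willis about the carrier]
ring teeth: 13 + 2·22 = 57
13(ω_sun−ω_arm) = −57(ω_ring−ω_arm),  ω_sun = 0, ω_arm = 1
ω_ring = 1 − (13/57)(0−1) = 70/57
exact speed ratio = 70/57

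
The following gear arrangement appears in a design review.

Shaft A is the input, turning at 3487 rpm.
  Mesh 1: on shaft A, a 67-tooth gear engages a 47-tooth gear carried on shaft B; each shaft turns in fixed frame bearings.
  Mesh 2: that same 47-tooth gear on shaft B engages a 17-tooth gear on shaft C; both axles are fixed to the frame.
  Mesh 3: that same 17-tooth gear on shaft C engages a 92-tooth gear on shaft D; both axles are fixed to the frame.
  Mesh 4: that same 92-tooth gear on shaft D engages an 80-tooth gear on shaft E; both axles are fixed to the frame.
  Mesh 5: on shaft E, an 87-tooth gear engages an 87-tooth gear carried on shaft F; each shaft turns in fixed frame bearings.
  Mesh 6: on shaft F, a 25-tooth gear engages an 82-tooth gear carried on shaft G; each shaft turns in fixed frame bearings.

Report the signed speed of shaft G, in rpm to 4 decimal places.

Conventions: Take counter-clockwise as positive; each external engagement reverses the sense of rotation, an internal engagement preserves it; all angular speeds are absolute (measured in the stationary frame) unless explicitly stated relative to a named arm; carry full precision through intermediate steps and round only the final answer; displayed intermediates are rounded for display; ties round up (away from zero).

+890.3544 rpm

6-mesh fixed-axis compound train (all bearings frame-fixed)
mesh 1 [67T→47T]: ω = 3487.0000×67/47 = 4970.8298 rpm, sense flips to −
mesh 2 [47T→17T]: ω = 4970.8298×47/17 = 13742.8824 rpm, sense flips to +
mesh 3 [17T→92T]: ω = 13742.8824×17/92 = 2539.4457 rpm, sense flips to −
mesh 4 [92T→80T]: ω = 2539.4457×92/80 = 2920.3625 rpm, sense flips to +
mesh 5 [87T→87T]: ω = 2920.3625×87/87 = 2920.3625 rpm, sense flips to −
mesh 6 [25T→82T]: ω = 2920.3625×25/82 = 890.3544 rpm, sense flips to +
signed output speed = +890.3544 rpm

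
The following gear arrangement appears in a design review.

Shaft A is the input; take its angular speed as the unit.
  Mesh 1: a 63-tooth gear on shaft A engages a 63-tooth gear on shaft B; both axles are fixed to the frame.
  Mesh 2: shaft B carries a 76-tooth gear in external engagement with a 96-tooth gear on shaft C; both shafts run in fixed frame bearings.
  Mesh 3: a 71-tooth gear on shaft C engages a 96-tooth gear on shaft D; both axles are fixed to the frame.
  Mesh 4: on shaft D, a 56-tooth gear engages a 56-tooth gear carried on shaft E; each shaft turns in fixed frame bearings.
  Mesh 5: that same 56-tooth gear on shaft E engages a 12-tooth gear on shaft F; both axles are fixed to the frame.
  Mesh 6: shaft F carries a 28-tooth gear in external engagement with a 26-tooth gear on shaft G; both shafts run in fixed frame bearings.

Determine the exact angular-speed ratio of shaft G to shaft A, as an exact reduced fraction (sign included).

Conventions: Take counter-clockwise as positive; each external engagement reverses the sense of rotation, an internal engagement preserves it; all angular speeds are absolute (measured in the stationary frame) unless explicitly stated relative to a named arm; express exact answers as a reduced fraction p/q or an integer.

66101/22464

class = fixed-axis compound train [6 meshes; 6 ratios multiply, 6 sense flips]
mesh 1 [63T→63T]: running ratio 1, sense −
mesh 2 [76T→96T]: running ratio 19/24, sense +
mesh 3 [71T→96T]: running ratio 1349/2304, sense −
mesh 4 [56T→56T]: running ratio 1349/2304, sense +
mesh 5 [56T→12T]: running ratio 9443/3456, sense −
mesh 6 [28T→26T]: running ratio 66101/22464, sense +
ω_out/ω_in = 66101/22464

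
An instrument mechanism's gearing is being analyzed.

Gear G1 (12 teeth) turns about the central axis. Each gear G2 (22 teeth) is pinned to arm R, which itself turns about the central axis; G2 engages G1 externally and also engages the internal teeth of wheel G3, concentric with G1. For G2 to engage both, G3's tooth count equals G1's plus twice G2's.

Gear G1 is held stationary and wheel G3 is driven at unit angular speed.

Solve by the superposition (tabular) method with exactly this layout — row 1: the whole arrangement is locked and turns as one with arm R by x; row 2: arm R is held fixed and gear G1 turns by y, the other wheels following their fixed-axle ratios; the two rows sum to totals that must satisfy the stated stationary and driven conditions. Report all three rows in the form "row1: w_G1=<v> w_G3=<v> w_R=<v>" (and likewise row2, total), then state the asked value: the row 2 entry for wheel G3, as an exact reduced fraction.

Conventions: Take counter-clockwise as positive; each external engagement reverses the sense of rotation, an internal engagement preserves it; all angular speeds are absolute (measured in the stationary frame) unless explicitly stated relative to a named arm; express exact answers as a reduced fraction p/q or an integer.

row1: w_G1=14/17 w_G3=14/17 w_R=14/17
row2: w_G1=-14/17 w_G3=3/17 w_R=0
total: w_G1=0 w_G3=1 w_R=14/17
asked value: 3/17

class = planetary set [G3 = 12+2·22 = 56; Willis about the carrier]
superposition row 1 [locked train]: every member turns x
row 2 (arm held, sun turns y): ω_ring = −(12/56)·y, ω_arm = 0
boundary: total ω_sun = x + y = 0 and total ω_ring = x − (12/56)·y = 1  ⇒  y = -14/17, x = 14/17
row 2 ring = −(12/56)·(-14/17) = 3/17
totals (row 1 + row 2): sun 14/17 + (-14/17) = 0, ring 14/17 + 3/17 = 1, arm 14/17 + 0 = 14/17
asked cell (row2, ring) = 3/17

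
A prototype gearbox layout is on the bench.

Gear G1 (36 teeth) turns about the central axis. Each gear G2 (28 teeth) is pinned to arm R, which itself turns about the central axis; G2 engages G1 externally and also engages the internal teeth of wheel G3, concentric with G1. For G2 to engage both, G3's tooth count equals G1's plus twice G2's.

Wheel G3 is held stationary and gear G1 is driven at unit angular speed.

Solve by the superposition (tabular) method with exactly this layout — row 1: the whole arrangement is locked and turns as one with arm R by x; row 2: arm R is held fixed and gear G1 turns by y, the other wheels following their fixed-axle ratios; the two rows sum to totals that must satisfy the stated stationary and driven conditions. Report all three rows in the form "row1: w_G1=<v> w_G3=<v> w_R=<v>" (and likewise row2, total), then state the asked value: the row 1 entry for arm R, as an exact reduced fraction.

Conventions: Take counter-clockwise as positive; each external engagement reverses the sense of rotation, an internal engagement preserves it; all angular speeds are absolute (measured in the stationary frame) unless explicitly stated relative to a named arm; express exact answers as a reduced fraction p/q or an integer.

row1: w_G1=9/32 w_G3=9/32 w_R=9/32
row2: w_G1=23/32 w_G3=-9/32 w_R=0
total: w_G1=1 w_G3=0 w_R=9/32
asked value: 9/32

topology: planetary set — G1 36T / G2 28T / G3 92T, arm = carrier (Willis)
row 1 — lock + rotate with arm: ω_sun = ω_ring = ω_arm = x
superposition row 2 [arm held]: sun y, ring −(36/92)·y, arm 0
boundary: total ω_ring = x − (36/92)·y = 0 and total ω_sun = x + y = 1  ⇒  y = 23/32, x = 9/32
row 2 ring = −(36/92)·23/32 = -9/32
totals (row 1 + row 2): sun 9/32 + 23/32 = 1, ring 9/32 + (-9/32) = 0, arm 9/32 + 0 = 9/32
asked cell (row1, arm) = 9/32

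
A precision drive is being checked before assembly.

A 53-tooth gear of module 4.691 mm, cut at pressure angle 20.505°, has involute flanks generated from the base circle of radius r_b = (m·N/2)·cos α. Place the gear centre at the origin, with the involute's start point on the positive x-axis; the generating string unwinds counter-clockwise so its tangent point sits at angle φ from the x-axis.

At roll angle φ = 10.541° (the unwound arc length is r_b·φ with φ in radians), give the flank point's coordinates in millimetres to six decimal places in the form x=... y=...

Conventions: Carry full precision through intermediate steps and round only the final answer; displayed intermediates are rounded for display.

x=118.389168 y=0.240863

class = single-mesh tooth geometry [base-circle involute, m = 4.691, 53T]
pitch radius r_p = m·N/2 = 4.691·53/2 = 124.311500
base radius r_b = r_p·cos α = 124.311500·cos 20.505° = 116.435325
roll angle φ = 10.541° = 0.18397516 rad
x = r_b·(cos φ + φ·sin φ) = 118.389168
y = r_b·(sin φ − φ·cos φ) = 0.240863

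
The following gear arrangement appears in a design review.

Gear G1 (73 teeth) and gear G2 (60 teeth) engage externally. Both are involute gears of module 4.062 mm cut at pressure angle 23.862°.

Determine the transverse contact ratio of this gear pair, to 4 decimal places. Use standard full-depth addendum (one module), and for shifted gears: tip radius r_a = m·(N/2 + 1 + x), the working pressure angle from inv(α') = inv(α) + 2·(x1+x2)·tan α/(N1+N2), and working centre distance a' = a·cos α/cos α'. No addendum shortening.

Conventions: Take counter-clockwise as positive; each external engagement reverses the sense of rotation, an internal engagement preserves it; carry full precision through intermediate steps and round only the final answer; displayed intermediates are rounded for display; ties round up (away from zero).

topology: single-mesh involute geometry — m = 4.062, 73T/60T pair
base radii: r_b1 = 135.589843, r_b2 = 111.443706
tip radii: r_a1 = 152.325000, r_a2 = 125.922000
no profile shift: α' = α, a' = a
action lengths: √(r_a1²−r_b1²) = 69.413977, √(r_a2²−r_b2²) = 58.622951
base pitch p_b = π·m·cos α = 11.670358
CR = (69.413977 + 58.622951 − 270.123000·sin 23.86200°)/11.670358 = 1.607721
contact ratio ≈ 1.6077

1.6077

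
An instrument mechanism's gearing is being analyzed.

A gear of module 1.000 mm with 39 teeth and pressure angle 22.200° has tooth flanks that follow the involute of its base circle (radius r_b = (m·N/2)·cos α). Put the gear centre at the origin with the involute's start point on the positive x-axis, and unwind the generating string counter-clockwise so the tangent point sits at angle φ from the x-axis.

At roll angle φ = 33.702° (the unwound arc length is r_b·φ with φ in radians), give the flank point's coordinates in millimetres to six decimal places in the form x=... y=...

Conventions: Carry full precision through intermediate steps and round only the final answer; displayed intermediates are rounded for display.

x=20.912813 y=1.182937

class = single-mesh tooth geometry [base-circle involute, m = 1.000, 39T]
pitch radius r_p = m·N/2 = 1.000·39/2 = 19.500000
base radius r_b = r_p·cos α = 19.500000·cos 22.200° = 18.054476
roll angle φ = 33.702° = 0.58821086 rad
x = r_b·(cos φ + φ·sin φ) = 20.912813
y = r_b·(sin φ − φ·cos φ) = 1.182937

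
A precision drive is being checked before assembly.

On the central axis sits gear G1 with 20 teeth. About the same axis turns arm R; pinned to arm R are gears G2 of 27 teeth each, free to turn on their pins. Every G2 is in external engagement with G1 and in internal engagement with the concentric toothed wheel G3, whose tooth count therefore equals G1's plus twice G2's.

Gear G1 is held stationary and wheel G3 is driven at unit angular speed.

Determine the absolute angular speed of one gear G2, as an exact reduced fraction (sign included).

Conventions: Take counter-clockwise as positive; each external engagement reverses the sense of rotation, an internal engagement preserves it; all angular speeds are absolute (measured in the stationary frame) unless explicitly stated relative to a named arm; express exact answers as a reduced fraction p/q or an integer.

37/27

class = planetary set [G3 = 20+2·27 = 74; Willis about the carrier]
ring teeth: 20 + 2·27 = 74
20(ω_sun−ω_arm) = −74(ω_ring−ω_arm),  ω_sun = 0, ω_ring = 1
20(0−ω_arm) = −74(1−ω_arm)  ⇒  94·ω_arm = 74  ⇒  ω_arm = 37/47
sun–planet mesh: 20·(0−37/47) = −27·(ω_p−ω_arm)  ⇒  ω_p−ω_arm = 740/1269
ω_p = 37/47 + 740/1269 = 37/27
exact speed ratio = 37/27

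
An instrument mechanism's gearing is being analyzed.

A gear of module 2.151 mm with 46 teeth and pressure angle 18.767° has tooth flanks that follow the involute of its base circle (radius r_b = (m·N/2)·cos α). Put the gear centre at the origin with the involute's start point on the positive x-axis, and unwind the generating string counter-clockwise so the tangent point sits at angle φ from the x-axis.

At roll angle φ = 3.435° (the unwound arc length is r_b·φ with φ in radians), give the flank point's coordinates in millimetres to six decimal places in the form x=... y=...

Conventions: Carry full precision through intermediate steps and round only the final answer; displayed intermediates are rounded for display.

topology: single-mesh involute geometry — m = 2.151, N = 46
pitch radius r_p = m·N/2 = 2.151·46/2 = 49.473000
base radius r_b = r_p·cos α = 49.473000·cos 18.767° = 46.842754
roll angle φ = 3.435° = 0.05995206 rad
x = r_b·(cos φ + φ·sin φ) = 46.926860
y = r_b·(sin φ − φ·cos φ) = 0.003363

x=46.926860 y=0.003363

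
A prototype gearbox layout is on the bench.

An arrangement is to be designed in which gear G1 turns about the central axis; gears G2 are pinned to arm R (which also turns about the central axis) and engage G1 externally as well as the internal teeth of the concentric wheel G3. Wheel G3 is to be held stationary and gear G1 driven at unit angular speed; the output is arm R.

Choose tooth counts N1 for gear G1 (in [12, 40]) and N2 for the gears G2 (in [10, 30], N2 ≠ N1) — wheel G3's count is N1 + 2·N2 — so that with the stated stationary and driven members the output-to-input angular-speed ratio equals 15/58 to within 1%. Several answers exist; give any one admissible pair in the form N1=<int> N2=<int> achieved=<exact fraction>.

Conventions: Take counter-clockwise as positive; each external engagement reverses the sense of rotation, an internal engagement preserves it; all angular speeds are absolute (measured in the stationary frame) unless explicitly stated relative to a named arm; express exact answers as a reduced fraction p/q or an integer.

N1=15 N2=14 achieved=15/58

planetary set to be sized for 15/58 (Willis relation)
Willis with ω_ring = 0: ω_arm/ω_sun = N1/(N1+N3); set equal to 15/58  ⇒  N3/N1 = 1/(15/58) − 1 = 43/15
N3 = N1 + 2·N2  ⇒  N2/N1 = (N3/N1 − 1)/2 = (43/15 − 1)/2 = 14/15
smallest multiple with N1 ≥ 12 and N2 ≥ 10: k = 1  ⇒  N1 = 1·15 = 15, N2 = 1·14 = 14 (N1 ≤ 40, N2 ≤ 30, N2 ≠ N1 ✓), N3 = 15 + 2·14 = 43
check: N1/(N1+N3) with N1 = 15, N3 = 43 gives 15/58; |achieved − target| = 0 ≤ 3/1160 ✓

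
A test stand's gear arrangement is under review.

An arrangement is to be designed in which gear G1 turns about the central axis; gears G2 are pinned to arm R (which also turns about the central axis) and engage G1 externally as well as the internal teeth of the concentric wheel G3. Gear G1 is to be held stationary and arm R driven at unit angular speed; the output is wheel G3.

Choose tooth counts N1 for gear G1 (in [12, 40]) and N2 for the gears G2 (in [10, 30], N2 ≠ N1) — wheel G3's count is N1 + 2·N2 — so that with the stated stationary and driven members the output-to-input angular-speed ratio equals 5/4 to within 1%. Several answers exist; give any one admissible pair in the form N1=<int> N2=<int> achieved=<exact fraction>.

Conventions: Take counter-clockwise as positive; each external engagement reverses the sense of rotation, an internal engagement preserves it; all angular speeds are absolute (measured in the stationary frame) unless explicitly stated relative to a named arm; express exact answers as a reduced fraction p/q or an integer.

planetary set to be sized for 5/4 (Willis relation)
Willis with ω_sun = 0: ω_ring/ω_arm = (N1+N3)/N3; set equal to 5/4  ⇒  N3/N1 = 1/(5/4 − 1) = 4
N3 = N1 + 2·N2  ⇒  N2/N1 = (N3/N1 − 1)/2 = (4 − 1)/2 = 3/2
smallest multiple with N1 ≥ 12 and N2 ≥ 10: k = 6  ⇒  N1 = 6·2 = 12, N2 = 6·3 = 18 (N1 ≤ 40, N2 ≤ 30, N2 ≠ N1 ✓), N3 = 12 + 2·18 = 48
check: (N1+N3)/N3 with N1 = 12, N3 = 48 gives 5/4; |achieved − target| = 0 ≤ 1/80 ✓

N1=12 N2=18 achieved=5/4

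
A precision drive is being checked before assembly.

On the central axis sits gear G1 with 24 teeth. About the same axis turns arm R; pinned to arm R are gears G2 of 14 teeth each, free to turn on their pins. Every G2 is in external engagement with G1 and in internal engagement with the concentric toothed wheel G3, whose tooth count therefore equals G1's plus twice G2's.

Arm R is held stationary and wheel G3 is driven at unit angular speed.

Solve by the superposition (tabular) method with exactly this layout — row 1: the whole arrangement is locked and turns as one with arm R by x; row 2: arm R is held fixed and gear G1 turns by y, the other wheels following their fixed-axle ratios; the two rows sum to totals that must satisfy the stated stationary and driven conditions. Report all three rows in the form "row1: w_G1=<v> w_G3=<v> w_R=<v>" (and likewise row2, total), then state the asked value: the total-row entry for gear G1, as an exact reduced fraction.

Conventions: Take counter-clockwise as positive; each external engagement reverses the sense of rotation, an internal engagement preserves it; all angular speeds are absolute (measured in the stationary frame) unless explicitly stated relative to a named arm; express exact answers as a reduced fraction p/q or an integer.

planetary set (24T centre, 14T on arm, 52T internal) — Willis relation
row 1 — lock + rotate with arm: ω_sun = ω_ring = ω_arm = x
row 2: sun turns y, ring = −(24/52)·y, arm 0
boundary: total ω_arm = x = 0 and total ω_ring = x − (24/52)·y = 1  ⇒  y = -13/6, x = 0
row 2 ring = −(24/52)·(-13/6) = 1
totals (row 1 + row 2): sun 0 + (-13/6) = -13/6, ring 0 + 1 = 1, arm 0 + 0 = 0
asked cell (total, sun) = -13/6

row1: w_G1=0 w_G3=0 w_R=0
row2: w_G1=-13/6 w_G3=1 w_R=0
total: w_G1=-13/6 w_G3=1 w_R=0
asked value: -13/6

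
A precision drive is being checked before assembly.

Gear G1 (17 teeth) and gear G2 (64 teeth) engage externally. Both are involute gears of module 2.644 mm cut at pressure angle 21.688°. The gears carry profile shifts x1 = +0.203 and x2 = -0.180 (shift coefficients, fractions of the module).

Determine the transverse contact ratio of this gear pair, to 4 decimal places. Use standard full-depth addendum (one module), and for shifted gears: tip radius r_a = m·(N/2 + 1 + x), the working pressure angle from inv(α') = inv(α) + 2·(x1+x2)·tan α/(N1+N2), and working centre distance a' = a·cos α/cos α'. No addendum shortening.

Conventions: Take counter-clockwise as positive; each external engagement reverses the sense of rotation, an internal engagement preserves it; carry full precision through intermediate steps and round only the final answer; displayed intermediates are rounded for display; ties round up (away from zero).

1.5414

class = single-mesh tooth geometry [involute pair 17T × 64T, m = 2.644]
base radii: r_b1 = 20.883065, r_b2 = 78.618599
tip radii: r_a1 = 25.654732, r_a2 = 86.776080
inv(α') = inv(21.688°) + 2·(+0.203-0.180)·tan α/(17+64) = 0.01940459  ⇒  α' = 21.76948°
a' = a·cos α / cos α' = 107.0820·cos 21.688°/cos 21.76948° = 107.142703
action lengths: √(r_a1²−r_b1²) = 14.901774, √(r_a2²−r_b2²) = 36.731512
base pitch p_b = π·m·cos α = 7.718363
CR = (14.901774 + 36.731512 − 107.142703·sin 21.76948°)/7.718363 = 1.541380
contact ratio ≈ 1.5414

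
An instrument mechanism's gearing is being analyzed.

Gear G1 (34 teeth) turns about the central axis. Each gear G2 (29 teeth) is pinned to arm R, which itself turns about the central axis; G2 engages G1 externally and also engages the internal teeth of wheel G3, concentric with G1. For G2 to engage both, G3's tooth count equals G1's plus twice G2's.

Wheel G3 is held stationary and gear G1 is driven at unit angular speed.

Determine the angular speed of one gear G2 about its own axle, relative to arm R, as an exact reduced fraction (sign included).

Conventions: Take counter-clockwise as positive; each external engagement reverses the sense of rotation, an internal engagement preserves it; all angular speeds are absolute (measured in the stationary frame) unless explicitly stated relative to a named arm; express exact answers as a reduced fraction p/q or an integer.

-1564/1827

topology: planetary set — G1 34T / G2 29T / G3 92T, arm = carrier (Willis)
ring teeth: 34 + 2·29 = 92
34(ω_sun−ω_arm) = −92(ω_ring−ω_arm),  ω_ring = 0, ω_sun = 1
34(1−ω_arm) = −92(0−ω_arm)  ⇒  126·ω_arm = 34  ⇒  ω_arm = 17/63
sun–planet mesh: 34·(1−17/63) = −29·(ω_p−ω_arm)  ⇒  ω_p−ω_arm = -1564/1827
exact speed ratio = -1564/1827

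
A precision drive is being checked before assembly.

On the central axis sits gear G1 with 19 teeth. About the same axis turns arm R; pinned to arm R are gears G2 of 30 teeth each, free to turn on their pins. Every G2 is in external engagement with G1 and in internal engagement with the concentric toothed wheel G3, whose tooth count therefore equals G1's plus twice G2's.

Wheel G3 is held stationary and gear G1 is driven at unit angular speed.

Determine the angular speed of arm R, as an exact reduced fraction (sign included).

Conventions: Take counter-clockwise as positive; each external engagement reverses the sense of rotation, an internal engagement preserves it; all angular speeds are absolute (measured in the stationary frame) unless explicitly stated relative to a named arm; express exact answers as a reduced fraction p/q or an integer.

recognized (axles ride arm R): planetary set, 19/30/79 teeth
ring teeth: 19 + 2·30 = 79
19(ω_sun−ω_arm) = −79(ω_ring−ω_arm),  ω_ring = 0, ω_sun = 1
19(1−ω_arm) = −79(0−ω_arm)  ⇒  98·ω_arm = 19  ⇒  ω_arm = 19/98
exact speed ratio = 19/98

19/98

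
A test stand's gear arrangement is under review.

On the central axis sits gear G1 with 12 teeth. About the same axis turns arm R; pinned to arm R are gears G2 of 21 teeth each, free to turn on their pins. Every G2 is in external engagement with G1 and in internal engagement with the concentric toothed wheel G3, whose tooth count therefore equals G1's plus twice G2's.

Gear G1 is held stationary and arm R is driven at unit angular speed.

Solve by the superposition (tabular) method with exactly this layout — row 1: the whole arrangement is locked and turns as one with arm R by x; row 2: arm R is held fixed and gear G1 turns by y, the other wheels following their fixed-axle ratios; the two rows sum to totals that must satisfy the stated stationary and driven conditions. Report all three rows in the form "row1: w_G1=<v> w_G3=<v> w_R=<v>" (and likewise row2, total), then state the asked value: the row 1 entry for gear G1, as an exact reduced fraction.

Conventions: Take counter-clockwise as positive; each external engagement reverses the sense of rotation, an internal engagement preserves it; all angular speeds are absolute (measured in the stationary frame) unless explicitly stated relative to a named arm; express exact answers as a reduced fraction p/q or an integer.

row1: w_G1=1 w_G3=1 w_R=1
row2: w_G1=-1 w_G3=2/9 w_R=0
total: w_G1=0 w_G3=11/9 w_R=1
asked value: 1

class = planetary set [G3 = 12+2·21 = 54; Willis about the carrier]
row 1: whole set turns with the arm by x
row 2: sun turns y, ring = −(12/54)·y, arm 0
boundary: total ω_sun = x + y = 0 and total ω_arm = x = 1  ⇒  y = -1, x = 1
row 2 ring = −(12/54)·(-1) = 2/9
totals (row 1 + row 2): sun 1 + (-1) = 0, ring 1 + 2/9 = 11/9, arm 1 + 0 = 1
asked cell (row1, sun) = 1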